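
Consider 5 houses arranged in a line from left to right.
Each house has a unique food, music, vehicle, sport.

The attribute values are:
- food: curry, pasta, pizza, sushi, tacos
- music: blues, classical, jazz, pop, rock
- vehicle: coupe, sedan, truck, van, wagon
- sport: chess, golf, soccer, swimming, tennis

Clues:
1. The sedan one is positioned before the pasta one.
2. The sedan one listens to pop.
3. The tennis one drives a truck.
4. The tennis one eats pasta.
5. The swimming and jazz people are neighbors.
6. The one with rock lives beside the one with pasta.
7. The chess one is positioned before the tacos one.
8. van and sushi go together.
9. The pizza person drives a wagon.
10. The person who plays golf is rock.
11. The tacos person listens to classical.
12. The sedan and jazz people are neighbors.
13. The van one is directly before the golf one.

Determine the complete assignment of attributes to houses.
Solution:

House | Food | Music | Vehicle | Sport
--------------------------------------
  1   | curry | pop | sedan | swimming
  2   | sushi | jazz | van | chess
  3   | pizza | rock | wagon | golf
  4   | pasta | blues | truck | tennis
  5   | tacos | classical | coupe | soccer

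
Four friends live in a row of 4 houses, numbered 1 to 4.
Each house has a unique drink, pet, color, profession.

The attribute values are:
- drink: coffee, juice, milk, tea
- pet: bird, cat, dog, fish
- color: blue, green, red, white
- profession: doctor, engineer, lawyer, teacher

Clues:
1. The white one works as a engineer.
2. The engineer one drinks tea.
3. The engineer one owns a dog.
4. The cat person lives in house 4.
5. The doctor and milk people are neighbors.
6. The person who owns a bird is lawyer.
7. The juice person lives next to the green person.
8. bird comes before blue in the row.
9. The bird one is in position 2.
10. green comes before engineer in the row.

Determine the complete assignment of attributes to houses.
Solution:

House | Drink | Pet | Color | Profession
----------------------------------------
  1   | juice | fish | red | doctor
  2   | milk | bird | green | lawyer
  3   | tea | dog | white | engineer
  4   | coffee | cat | blue | teacher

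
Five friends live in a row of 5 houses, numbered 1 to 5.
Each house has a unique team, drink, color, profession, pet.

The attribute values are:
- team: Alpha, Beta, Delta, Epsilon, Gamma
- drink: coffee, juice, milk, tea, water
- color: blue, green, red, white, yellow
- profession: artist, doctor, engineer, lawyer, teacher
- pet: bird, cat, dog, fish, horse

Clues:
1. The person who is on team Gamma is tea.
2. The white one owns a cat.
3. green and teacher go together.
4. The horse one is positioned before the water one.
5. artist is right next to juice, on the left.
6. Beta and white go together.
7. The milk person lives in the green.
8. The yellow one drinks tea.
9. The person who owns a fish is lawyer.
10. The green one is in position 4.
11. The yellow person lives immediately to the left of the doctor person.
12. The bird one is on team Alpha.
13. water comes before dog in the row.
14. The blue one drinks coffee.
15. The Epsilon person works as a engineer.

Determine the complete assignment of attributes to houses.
Solution:

House | Team | Drink | Color | Profession | Pet
-----------------------------------------------
  1   | Gamma | tea | yellow | artist | horse
  2   | Beta | juice | white | doctor | cat
  3   | Delta | water | red | lawyer | fish
  4   | Alpha | milk | green | teacher | bird
  5   | Epsilon | coffee | blue | engineer | dog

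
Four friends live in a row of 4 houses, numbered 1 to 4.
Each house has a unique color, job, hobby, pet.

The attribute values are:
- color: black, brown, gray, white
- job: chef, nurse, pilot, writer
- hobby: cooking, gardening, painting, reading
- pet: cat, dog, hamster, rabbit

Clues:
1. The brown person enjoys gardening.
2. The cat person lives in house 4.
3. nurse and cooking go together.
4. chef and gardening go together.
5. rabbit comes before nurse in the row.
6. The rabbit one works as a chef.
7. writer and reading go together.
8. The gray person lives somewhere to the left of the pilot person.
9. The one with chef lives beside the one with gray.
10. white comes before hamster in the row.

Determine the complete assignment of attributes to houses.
Solution:

House | Color | Job | Hobby | Pet
---------------------------------
  1   | white | writer | reading | dog
  2   | brown | chef | gardening | rabbit
  3   | gray | nurse | cooking | hamster
  4   | black | pilot | painting | cat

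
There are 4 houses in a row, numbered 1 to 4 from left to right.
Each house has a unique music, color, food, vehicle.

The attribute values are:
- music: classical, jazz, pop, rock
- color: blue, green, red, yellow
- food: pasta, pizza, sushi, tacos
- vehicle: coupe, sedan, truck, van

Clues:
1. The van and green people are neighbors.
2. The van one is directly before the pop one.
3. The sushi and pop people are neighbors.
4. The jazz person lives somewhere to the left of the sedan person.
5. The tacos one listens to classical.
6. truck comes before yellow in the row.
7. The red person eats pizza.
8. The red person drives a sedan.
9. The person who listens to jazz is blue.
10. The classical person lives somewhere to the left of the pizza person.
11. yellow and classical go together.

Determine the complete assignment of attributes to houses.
Solution:

House | Music | Color | Food | Vehicle
--------------------------------------
  1   | jazz | blue | sushi | van
  2   | pop | green | pasta | truck
  3   | classical | yellow | tacos | coupe
  4   | rock | red | pizza | sedan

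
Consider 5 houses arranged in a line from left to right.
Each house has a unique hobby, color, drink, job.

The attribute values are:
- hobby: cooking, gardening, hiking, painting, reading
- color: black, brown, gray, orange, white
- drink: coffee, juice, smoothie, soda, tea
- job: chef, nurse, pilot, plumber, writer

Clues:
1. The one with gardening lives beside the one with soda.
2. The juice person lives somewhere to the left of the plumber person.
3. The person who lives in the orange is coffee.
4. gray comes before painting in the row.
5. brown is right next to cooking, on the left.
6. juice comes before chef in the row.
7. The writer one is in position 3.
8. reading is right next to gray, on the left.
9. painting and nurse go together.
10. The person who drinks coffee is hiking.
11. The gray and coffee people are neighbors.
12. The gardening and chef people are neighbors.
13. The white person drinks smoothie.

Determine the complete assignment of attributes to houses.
Solution:

House | Hobby | Color | Drink | Job
-----------------------------------
  1   | gardening | black | juice | pilot
  2   | reading | brown | soda | chef
  3   | cooking | gray | tea | writer
  4   | hiking | orange | coffee | plumber
  5   | painting | white | smoothie | nurse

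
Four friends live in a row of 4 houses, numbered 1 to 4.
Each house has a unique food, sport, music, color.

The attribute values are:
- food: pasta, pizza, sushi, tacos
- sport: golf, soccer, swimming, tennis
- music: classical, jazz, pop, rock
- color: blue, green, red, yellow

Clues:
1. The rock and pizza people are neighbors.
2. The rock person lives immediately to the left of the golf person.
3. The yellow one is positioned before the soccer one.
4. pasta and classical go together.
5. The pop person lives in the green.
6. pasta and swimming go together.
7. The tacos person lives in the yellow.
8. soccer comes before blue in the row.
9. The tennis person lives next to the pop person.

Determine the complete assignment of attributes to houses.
Solution:

House | Food | Sport | Music | Color
------------------------------------
  1   | tacos | tennis | rock | yellow
  2   | pizza | golf | pop | green
  3   | sushi | soccer | jazz | red
  4   | pasta | swimming | classical | blue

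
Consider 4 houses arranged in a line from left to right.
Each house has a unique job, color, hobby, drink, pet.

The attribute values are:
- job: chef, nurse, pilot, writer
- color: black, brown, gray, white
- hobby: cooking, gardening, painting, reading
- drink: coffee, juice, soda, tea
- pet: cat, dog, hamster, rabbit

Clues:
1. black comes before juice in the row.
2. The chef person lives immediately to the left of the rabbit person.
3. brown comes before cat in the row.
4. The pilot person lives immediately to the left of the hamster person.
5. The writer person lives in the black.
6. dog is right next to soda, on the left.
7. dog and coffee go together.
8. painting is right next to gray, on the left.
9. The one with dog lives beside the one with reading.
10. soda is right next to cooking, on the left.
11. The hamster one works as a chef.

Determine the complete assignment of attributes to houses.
Solution:

House | Job | Color | Hobby | Drink | Pet
-----------------------------------------
  1   | pilot | brown | painting | coffee | dog
  2   | chef | gray | reading | soda | hamster
  3   | writer | black | cooking | tea | rabbit
  4   | nurse | white | gardening | juice | cat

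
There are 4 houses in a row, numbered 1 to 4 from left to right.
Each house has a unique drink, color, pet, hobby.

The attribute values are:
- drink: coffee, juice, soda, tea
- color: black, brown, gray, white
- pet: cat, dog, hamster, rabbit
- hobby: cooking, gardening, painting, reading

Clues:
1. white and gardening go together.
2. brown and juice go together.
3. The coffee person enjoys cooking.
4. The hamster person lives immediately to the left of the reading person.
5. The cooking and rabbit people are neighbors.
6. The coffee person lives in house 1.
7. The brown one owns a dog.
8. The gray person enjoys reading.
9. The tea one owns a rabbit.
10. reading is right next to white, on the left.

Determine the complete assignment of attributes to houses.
Solution:

House | Drink | Color | Pet | Hobby
-----------------------------------
  1   | coffee | black | hamster | cooking
  2   | tea | gray | rabbit | reading
  3   | soda | white | cat | gardening
  4   | juice | brown | dog | painting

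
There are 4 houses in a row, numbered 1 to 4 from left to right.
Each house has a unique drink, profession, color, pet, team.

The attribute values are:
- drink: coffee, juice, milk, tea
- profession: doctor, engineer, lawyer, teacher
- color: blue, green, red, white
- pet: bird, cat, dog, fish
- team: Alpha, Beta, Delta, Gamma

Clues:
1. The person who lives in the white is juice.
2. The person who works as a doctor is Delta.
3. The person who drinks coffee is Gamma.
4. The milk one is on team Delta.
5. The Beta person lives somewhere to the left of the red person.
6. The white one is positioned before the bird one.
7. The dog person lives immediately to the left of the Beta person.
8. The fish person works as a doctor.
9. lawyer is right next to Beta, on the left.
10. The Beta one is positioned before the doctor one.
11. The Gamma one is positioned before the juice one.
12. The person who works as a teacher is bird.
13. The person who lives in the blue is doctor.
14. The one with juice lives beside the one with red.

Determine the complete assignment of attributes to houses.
Solution:

House | Drink | Profession | Color | Pet | Team
-----------------------------------------------
  1   | coffee | lawyer | green | dog | Gamma
  2   | juice | engineer | white | cat | Beta
  3   | tea | teacher | red | bird | Alpha
  4   | milk | doctor | blue | fish | Delta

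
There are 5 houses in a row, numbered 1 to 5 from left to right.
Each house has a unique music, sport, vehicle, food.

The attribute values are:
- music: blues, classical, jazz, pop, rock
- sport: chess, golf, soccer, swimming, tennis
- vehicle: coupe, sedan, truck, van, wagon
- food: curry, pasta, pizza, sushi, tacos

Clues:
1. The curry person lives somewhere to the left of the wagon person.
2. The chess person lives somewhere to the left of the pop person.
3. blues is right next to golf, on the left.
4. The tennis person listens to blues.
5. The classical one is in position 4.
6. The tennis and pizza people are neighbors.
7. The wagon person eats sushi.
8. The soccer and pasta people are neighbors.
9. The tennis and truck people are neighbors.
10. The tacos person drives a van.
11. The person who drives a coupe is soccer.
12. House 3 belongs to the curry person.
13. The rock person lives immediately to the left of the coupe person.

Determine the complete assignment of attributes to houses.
Solution:

House | Music | Sport | Vehicle | Food
--------------------------------------
  1   | blues | tennis | van | tacos
  2   | rock | golf | truck | pizza
  3   | jazz | soccer | coupe | curry
  4   | classical | chess | sedan | pasta
  5   | pop | swimming | wagon | sushi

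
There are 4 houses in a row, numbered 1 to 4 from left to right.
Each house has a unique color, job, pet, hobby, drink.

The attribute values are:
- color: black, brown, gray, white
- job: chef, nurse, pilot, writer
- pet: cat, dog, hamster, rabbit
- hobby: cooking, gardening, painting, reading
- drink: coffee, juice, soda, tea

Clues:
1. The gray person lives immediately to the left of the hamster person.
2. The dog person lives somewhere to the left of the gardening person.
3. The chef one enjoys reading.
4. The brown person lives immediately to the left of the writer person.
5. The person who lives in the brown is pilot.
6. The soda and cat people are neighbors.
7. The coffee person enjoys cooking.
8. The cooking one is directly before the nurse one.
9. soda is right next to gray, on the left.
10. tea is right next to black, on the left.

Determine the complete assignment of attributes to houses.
Solution:

House | Color | Job | Pet | Hobby | Drink
-----------------------------------------
  1   | brown | pilot | dog | painting | soda
  2   | gray | writer | cat | cooking | coffee
  3   | white | nurse | hamster | gardening | tea
  4   | black | chef | rabbit | reading | juice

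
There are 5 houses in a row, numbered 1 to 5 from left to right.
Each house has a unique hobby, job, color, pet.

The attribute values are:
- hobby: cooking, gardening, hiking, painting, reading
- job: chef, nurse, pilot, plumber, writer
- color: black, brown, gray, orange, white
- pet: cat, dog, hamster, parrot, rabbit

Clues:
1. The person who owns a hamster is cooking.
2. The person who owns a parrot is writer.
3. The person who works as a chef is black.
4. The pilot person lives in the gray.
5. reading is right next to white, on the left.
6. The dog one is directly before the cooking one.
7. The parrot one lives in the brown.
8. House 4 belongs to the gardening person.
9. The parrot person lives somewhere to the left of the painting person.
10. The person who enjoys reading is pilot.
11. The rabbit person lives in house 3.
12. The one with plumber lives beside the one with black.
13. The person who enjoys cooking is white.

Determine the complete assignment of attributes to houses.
Solution:

House | Hobby | Job | Color | Pet
---------------------------------
  1   | reading | pilot | gray | dog
  2   | cooking | plumber | white | hamster
  3   | hiking | chef | black | rabbit
  4   | gardening | writer | brown | parrot
  5   | painting | nurse | orange | cat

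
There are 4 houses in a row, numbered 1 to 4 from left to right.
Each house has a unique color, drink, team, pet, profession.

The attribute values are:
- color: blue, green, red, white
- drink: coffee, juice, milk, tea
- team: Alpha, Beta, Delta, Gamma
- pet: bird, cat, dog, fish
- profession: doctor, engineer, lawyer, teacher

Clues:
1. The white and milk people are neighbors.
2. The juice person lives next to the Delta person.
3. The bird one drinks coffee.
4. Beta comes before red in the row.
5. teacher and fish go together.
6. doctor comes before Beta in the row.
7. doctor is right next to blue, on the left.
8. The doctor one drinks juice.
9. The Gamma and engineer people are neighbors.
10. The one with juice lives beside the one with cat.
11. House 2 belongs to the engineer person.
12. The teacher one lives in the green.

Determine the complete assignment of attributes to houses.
Solution:

House | Color | Drink | Team | Pet | Profession
-----------------------------------------------
  1   | white | juice | Gamma | dog | doctor
  2   | blue | milk | Delta | cat | engineer
  3   | green | tea | Beta | fish | teacher
  4   | red | coffee | Alpha | bird | lawyer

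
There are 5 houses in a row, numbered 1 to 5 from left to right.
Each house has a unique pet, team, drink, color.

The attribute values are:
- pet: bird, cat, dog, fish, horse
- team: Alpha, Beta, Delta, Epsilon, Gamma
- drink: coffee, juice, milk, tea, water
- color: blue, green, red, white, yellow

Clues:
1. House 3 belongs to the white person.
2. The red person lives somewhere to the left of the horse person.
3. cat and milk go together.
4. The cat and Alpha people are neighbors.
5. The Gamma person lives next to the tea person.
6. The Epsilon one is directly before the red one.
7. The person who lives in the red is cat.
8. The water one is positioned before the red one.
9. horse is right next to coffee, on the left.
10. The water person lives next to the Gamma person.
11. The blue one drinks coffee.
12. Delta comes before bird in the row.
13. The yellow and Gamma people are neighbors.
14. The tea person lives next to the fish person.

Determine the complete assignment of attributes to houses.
Solution:

House | Pet | Team | Drink | Color
----------------------------------
  1   | dog | Epsilon | water | yellow
  2   | cat | Gamma | milk | red
  3   | horse | Alpha | tea | white
  4   | fish | Delta | coffee | blue
  5   | bird | Beta | juice | green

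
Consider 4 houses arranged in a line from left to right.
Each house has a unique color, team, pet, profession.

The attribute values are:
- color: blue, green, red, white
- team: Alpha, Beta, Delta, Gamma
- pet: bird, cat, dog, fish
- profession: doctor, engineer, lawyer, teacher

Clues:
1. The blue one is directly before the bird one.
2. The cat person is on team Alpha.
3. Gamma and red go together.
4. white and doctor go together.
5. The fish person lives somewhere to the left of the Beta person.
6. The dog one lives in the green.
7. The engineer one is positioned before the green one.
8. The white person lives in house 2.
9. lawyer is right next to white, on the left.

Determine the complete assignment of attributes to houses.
Solution:

House | Color | Team | Pet | Profession
---------------------------------------
  1   | blue | Alpha | cat | lawyer
  2   | white | Delta | bird | doctor
  3   | red | Gamma | fish | engineer
  4   | green | Beta | dog | teacher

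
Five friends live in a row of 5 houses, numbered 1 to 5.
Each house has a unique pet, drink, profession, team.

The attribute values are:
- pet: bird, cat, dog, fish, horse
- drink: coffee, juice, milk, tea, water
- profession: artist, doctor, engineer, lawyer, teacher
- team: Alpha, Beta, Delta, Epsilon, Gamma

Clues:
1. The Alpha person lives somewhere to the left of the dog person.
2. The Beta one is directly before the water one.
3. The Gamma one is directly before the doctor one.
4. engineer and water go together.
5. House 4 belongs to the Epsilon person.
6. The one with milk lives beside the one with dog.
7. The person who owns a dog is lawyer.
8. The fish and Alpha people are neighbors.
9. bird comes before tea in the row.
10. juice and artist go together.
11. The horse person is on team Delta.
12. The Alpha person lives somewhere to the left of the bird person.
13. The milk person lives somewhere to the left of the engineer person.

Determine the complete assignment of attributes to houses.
Solution:

House | Pet | Drink | Profession | Team
---------------------------------------
  1   | fish | juice | artist | Gamma
  2   | cat | milk | doctor | Alpha
  3   | dog | coffee | lawyer | Beta
  4   | bird | water | engineer | Epsilon
  5   | horse | tea | teacher | Delta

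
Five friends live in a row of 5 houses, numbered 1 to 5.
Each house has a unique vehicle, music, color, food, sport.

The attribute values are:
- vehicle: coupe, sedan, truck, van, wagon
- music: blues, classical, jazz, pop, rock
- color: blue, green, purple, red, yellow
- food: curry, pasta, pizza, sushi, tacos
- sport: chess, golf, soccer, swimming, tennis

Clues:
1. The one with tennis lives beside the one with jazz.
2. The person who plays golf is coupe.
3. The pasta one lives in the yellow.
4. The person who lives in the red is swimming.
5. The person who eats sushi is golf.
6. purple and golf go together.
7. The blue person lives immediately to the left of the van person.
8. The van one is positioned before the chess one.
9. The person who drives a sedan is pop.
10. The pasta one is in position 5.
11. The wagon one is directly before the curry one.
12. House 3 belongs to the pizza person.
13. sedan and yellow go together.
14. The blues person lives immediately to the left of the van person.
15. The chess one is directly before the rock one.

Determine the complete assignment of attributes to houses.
Solution:

House | Vehicle | Music | Color | Food | Sport
----------------------------------------------
  1   | wagon | blues | blue | tacos | tennis
  2   | van | jazz | red | curry | swimming
  3   | truck | classical | green | pizza | chess
  4   | coupe | rock | purple | sushi | golf
  5   | sedan | pop | yellow | pasta | soccer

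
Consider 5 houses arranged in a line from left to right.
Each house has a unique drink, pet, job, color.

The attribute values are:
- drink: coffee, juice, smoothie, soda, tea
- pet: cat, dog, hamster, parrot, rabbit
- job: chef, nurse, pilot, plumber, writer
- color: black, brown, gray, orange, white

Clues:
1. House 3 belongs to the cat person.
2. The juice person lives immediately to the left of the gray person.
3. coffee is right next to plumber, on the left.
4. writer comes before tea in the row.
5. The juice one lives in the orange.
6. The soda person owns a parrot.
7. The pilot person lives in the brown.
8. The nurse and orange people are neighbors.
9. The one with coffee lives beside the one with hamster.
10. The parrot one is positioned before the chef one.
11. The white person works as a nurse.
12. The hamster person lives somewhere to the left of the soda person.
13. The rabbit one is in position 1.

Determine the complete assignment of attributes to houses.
Solution:

House | Drink | Pet | Job | Color
---------------------------------
  1   | coffee | rabbit | nurse | white
  2   | juice | hamster | plumber | orange
  3   | smoothie | cat | writer | gray
  4   | soda | parrot | pilot | brown
  5   | tea | dog | chef | black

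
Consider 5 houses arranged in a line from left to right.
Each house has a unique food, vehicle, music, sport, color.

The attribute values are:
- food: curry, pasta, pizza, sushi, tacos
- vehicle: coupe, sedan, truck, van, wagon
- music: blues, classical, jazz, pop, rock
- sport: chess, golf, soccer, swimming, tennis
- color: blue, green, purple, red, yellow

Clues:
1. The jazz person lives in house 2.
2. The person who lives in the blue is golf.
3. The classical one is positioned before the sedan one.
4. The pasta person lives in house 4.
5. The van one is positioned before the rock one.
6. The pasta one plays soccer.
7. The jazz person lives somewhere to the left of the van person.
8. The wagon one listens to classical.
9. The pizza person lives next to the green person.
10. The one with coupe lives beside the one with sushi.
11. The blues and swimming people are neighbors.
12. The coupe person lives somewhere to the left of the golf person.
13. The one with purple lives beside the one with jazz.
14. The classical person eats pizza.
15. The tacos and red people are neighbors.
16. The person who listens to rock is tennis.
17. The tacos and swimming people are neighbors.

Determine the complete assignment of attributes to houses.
Solution:

House | Food | Vehicle | Music | Sport | Color
----------------------------------------------
  1   | tacos | coupe | blues | chess | purple
  2   | sushi | truck | jazz | swimming | red
  3   | pizza | wagon | classical | golf | blue
  4   | pasta | van | pop | soccer | green
  5   | curry | sedan | rock | tennis | yellow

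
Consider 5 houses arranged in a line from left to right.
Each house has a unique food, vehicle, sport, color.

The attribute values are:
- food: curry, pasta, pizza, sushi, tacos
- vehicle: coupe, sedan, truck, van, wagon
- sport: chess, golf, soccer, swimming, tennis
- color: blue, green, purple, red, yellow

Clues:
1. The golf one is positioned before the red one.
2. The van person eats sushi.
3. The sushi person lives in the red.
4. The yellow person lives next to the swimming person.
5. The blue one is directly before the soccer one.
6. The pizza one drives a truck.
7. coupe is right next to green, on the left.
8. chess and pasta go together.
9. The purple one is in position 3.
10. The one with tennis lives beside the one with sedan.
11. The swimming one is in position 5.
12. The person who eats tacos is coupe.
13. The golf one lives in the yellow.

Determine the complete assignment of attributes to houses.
Solution:

House | Food | Vehicle | Sport | Color
--------------------------------------
  1   | tacos | coupe | tennis | blue
  2   | curry | sedan | soccer | green
  3   | pasta | wagon | chess | purple
  4   | pizza | truck | golf | yellow
  5   | sushi | van | swimming | red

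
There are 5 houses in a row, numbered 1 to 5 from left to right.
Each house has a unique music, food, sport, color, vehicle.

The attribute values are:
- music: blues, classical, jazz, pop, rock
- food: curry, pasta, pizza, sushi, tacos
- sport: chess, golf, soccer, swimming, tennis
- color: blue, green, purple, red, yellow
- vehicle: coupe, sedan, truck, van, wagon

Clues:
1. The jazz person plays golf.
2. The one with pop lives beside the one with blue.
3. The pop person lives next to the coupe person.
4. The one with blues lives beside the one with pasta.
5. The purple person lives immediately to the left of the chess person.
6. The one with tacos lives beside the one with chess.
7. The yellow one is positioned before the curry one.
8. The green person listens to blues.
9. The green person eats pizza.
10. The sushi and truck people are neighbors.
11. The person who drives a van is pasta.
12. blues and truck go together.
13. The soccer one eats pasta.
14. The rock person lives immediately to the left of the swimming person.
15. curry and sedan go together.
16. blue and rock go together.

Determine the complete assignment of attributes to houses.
Solution:

House | Music | Food | Sport | Color | Vehicle
----------------------------------------------
  1   | pop | tacos | tennis | purple | wagon
  2   | rock | sushi | chess | blue | coupe
  3   | blues | pizza | swimming | green | truck
  4   | classical | pasta | soccer | yellow | van
  5   | jazz | curry | golf | red | sedan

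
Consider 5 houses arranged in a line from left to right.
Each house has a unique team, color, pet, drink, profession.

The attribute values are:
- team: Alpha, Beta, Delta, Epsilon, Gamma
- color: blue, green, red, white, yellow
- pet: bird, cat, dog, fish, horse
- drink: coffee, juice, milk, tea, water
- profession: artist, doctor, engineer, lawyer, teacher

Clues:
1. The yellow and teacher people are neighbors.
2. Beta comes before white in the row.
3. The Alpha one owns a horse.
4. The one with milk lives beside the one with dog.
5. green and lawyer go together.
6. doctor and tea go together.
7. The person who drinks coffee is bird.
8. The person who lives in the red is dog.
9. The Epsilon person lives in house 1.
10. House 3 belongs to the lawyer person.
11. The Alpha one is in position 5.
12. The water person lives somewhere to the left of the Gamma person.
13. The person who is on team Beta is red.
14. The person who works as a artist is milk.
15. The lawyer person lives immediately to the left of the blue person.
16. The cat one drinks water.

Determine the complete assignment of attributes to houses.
Solution:

House | Team | Color | Pet | Drink | Profession
-----------------------------------------------
  1   | Epsilon | yellow | fish | milk | artist
  2   | Beta | red | dog | juice | teacher
  3   | Delta | green | cat | water | lawyer
  4   | Gamma | blue | bird | coffee | engineer
  5   | Alpha | white | horse | tea | doctor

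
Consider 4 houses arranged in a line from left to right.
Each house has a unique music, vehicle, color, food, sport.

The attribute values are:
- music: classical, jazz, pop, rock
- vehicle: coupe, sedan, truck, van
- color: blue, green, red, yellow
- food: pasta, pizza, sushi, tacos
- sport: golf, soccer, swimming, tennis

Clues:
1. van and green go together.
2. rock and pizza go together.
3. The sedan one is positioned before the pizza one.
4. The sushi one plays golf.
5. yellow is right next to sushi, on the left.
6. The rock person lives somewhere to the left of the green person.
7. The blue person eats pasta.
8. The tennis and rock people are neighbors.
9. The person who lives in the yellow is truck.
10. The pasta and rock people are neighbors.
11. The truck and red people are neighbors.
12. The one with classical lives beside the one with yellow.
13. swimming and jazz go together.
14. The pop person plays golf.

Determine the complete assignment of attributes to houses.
Solution:

House | Music | Vehicle | Color | Food | Sport
----------------------------------------------
  1   | classical | sedan | blue | pasta | tennis
  2   | rock | truck | yellow | pizza | soccer
  3   | pop | coupe | red | sushi | golf
  4   | jazz | van | green | tacos | swimming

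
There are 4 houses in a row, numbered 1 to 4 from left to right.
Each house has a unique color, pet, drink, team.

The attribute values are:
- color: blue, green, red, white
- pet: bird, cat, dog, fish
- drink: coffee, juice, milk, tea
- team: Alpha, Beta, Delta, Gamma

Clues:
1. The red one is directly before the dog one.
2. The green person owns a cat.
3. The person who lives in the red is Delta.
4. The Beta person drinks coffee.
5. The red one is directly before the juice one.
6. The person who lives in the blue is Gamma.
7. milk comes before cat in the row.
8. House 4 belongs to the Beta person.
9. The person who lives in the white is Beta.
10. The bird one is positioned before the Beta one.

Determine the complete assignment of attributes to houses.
Solution:

House | Color | Pet | Drink | Team
----------------------------------
  1   | red | bird | milk | Delta
  2   | blue | dog | juice | Gamma
  3   | green | cat | tea | Alpha
  4   | white | fish | coffee | Beta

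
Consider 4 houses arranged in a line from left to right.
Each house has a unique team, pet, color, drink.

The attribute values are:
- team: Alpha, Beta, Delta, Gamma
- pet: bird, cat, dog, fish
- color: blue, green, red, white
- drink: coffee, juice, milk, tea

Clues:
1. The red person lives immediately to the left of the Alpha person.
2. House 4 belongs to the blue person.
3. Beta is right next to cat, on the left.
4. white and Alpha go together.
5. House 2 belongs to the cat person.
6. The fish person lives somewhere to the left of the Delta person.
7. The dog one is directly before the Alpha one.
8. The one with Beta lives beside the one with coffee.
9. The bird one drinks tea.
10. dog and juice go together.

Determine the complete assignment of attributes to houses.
Solution:

House | Team | Pet | Color | Drink
----------------------------------
  1   | Beta | dog | red | juice
  2   | Alpha | cat | white | coffee
  3   | Gamma | fish | green | milk
  4   | Delta | bird | blue | tea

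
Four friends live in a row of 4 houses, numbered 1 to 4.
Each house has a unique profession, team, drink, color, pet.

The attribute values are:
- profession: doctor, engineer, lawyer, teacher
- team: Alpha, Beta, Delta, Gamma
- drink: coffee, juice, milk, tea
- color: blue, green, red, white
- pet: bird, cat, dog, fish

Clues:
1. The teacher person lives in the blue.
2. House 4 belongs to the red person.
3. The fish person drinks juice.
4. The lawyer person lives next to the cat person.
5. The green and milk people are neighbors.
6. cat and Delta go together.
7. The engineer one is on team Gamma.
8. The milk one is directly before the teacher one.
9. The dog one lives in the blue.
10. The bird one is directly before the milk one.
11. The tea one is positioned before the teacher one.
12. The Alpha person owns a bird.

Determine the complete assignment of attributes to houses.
Solution:

House | Profession | Team | Drink | Color | Pet
-----------------------------------------------
  1   | lawyer | Alpha | tea | green | bird
  2   | doctor | Delta | milk | white | cat
  3   | teacher | Beta | coffee | blue | dog
  4   | engineer | Gamma | juice | red | fish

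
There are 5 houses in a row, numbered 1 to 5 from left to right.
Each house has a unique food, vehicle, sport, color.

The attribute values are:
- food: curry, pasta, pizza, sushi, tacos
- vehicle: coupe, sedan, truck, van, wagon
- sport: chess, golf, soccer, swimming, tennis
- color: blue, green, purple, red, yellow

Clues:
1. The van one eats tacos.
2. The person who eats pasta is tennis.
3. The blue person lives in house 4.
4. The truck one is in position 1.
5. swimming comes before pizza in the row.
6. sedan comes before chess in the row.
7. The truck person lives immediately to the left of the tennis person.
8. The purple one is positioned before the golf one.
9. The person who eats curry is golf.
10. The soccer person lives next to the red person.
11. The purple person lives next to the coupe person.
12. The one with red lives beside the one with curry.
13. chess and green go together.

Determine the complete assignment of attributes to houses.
Solution:

House | Food | Vehicle | Sport | Color
--------------------------------------
  1   | sushi | truck | soccer | purple
  2   | pasta | coupe | tennis | red
  3   | curry | sedan | golf | yellow
  4   | tacos | van | swimming | blue
  5   | pizza | wagon | chess | green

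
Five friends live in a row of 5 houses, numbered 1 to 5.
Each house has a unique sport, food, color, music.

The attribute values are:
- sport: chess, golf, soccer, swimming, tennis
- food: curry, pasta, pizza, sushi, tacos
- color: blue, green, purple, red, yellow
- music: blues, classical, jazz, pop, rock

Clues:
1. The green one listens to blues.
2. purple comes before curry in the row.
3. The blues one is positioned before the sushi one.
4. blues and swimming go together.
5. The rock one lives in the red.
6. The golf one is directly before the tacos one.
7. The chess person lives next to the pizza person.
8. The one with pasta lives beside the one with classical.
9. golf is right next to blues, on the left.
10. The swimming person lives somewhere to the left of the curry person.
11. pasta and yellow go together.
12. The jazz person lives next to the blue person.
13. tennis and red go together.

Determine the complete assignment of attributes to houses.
Solution:

House | Sport | Food | Color | Music
------------------------------------
  1   | chess | pasta | yellow | jazz
  2   | golf | pizza | blue | classical
  3   | swimming | tacos | green | blues
  4   | soccer | sushi | purple | pop
  5   | tennis | curry | red | rock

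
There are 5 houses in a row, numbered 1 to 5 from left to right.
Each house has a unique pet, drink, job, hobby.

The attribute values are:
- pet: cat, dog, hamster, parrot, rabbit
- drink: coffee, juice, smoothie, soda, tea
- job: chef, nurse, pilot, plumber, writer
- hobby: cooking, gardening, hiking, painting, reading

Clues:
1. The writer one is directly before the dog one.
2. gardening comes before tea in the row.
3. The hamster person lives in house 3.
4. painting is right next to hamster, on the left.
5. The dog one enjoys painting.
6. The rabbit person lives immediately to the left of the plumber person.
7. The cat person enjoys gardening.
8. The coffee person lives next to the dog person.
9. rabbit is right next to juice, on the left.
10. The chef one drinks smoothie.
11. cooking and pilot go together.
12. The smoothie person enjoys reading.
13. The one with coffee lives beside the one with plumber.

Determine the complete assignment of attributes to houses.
Solution:

House | Pet | Drink | Job | Hobby
---------------------------------
  1   | rabbit | coffee | writer | hiking
  2   | dog | juice | plumber | painting
  3   | hamster | smoothie | chef | reading
  4   | cat | soda | nurse | gardening
  5   | parrot | tea | pilot | cooking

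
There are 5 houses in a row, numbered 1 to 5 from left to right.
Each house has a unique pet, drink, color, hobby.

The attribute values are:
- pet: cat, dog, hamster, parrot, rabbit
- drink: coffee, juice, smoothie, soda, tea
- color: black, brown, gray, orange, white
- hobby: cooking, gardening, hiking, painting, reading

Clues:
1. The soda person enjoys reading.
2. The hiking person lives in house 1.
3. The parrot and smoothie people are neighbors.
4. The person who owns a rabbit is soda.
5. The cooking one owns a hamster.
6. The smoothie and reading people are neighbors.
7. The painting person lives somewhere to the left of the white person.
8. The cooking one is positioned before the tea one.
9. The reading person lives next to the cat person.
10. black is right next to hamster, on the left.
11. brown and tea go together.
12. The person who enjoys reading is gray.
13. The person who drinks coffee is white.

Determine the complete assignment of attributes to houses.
Solution:

House | Pet | Drink | Color | Hobby
-----------------------------------
  1   | parrot | juice | black | hiking
  2   | hamster | smoothie | orange | cooking
  3   | rabbit | soda | gray | reading
  4   | cat | tea | brown | painting
  5   | dog | coffee | white | gardening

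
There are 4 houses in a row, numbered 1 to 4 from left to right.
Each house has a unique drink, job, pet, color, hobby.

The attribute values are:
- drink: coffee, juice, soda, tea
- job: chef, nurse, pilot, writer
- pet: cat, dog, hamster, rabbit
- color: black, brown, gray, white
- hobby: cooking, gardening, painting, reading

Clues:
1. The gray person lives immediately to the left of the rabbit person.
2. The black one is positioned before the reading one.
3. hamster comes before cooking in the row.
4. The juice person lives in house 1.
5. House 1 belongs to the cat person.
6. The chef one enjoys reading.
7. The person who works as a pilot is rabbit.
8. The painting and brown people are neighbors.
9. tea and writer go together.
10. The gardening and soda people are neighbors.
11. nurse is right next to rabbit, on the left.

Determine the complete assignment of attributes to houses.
Solution:

House | Drink | Job | Pet | Color | Hobby
-----------------------------------------
  1   | juice | nurse | cat | gray | gardening
  2   | soda | pilot | rabbit | black | painting
  3   | coffee | chef | hamster | brown | reading
  4   | tea | writer | dog | white | cooking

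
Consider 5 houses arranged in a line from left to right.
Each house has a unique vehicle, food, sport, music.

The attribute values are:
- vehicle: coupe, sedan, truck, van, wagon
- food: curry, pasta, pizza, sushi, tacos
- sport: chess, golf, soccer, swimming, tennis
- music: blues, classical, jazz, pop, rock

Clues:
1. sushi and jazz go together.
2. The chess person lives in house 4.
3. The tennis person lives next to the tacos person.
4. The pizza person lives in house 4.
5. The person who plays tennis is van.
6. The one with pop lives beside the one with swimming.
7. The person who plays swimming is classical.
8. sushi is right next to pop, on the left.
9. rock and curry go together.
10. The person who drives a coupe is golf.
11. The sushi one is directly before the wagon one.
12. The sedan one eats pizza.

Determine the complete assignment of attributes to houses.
Solution:

House | Vehicle | Food | Sport | Music
--------------------------------------
  1   | van | sushi | tennis | jazz
  2   | wagon | tacos | soccer | pop
  3   | truck | pasta | swimming | classical
  4   | sedan | pizza | chess | blues
  5   | coupe | curry | golf | rock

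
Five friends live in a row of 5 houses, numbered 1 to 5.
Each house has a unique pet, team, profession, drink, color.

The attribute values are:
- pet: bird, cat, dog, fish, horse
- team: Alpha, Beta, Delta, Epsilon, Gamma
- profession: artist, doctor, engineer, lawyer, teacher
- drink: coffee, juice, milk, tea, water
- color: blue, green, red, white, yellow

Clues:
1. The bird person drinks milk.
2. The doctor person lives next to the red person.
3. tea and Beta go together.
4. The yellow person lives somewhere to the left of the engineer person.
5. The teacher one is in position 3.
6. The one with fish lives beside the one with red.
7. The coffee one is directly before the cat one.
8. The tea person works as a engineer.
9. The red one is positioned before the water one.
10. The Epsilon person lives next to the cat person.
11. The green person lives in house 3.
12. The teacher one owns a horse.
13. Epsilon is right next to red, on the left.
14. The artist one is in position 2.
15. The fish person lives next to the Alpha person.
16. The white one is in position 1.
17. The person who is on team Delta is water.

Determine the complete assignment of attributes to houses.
Solution:

House | Pet | Team | Profession | Drink | Color
-----------------------------------------------
  1   | fish | Epsilon | doctor | coffee | white
  2   | cat | Alpha | artist | juice | red
  3   | horse | Delta | teacher | water | green
  4   | bird | Gamma | lawyer | milk | yellow
  5   | dog | Beta | engineer | tea | blue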